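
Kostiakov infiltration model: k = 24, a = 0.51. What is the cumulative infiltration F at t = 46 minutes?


F = k * t^a = 24 * 46^0.51
F = 24 * 7.047036

169.1289 mm


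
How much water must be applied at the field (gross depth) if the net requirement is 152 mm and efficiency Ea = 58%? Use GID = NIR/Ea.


Ea = 58% = 0.58
GID = NIR / Ea = 152 / 0.58 = 262.0690 mm

262.0690 mm


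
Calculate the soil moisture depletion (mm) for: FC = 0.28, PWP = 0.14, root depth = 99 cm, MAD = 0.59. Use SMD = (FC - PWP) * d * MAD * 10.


SMD = (FC - PWP) * d * MAD * 10
SMD = (0.28 - 0.14) * 99 * 0.59 * 10
SMD = 0.1400 * 99 * 0.59 * 10

81.7740 mm


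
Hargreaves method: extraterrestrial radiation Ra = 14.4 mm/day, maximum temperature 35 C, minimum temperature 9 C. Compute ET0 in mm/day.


Tmean = (Tmax + Tmin)/2 = (35 + 9)/2 = 22.0
ET0 = 0.0023 * 14.4 * (22.0 + 17.8) * sqrt(35 - 9)
ET0 = 0.0023 * 14.4 * 39.8 * 5.099020

6.7214 mm/day


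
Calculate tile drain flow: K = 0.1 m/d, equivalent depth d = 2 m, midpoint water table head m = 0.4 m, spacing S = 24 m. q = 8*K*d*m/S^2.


q = 8*K*d*m/S^2
q = 8*0.1*2*0.4/24^2
q = 0.6400 / 576

0.0011 m/d


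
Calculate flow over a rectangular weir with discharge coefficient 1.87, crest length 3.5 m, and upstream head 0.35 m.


Q = C * L * H^(3/2) = 1.87 * 3.5 * 0.35^1.5 = 1.87 * 3.5 * 0.207063

1.3552 m^3/s


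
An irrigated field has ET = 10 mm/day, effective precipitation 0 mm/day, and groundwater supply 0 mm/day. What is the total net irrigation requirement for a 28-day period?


Daily deficit = ET - Pe - GW = 10 - 0 - 0 = 10 mm/day
NIR = 10 * 28 = 280 mm

280.0000 mm


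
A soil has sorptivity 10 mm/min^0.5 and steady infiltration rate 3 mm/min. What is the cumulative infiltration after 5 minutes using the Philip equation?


F = S*sqrt(t) + A*t
F = 10*sqrt(5) + 3*5
F = 10*2.236068 + 15

37.3607 mm


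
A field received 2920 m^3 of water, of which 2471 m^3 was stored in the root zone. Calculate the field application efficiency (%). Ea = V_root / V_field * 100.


Ea = V_root / V_field * 100 = 2471 / 2920 * 100 = 84.6233%

84.6233 %


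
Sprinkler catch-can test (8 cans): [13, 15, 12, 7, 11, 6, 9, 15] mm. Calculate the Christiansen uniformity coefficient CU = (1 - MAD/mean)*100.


mean = 11.000000 mm
MAD = 2.750000 mm
CU = (1 - 2.750000/11.000000)*100

75.0000 %


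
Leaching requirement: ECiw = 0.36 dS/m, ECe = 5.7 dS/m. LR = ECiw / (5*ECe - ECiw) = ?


LR = ECiw / (5*ECe - ECiw)
LR = 0.36 / (5*5.7 - 0.36)
LR = 0.36 / 28.1400

0.0128


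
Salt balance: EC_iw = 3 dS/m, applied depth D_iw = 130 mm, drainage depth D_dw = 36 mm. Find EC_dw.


EC_dw = EC_iw * D_iw / D_dw
EC_dw = 3 * 130 / 36
EC_dw = 390 / 36

10.8333 dS/m


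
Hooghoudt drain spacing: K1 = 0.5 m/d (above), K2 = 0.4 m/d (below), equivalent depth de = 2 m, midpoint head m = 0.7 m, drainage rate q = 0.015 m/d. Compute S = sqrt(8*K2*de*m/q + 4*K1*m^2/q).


S^2 = 8*K2*de*m/q + 4*K1*m^2/q
S^2 = 8*0.4*2*0.7/0.015 + 4*0.5*0.7^2/0.015
S = sqrt(364.0000)

19.0788 m


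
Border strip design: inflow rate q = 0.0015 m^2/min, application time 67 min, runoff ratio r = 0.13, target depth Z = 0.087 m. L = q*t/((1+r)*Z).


L = q*t/((1+r)*Z)
L = 0.0015*67/((1+0.13)*0.087)
L = 0.1005/0.09831

1.0223 m


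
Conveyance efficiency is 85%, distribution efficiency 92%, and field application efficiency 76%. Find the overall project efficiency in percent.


Ec = 0.85, Eb = 0.92, Ea = 0.76
E = 0.85 * 0.92 * 0.76 * 100 = 59.4320%

59.4320 %


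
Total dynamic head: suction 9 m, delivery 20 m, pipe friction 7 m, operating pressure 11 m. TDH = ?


TDH = Hs + Hd + hf + Hp = 9 + 20 + 7 + 11 = 47

47 m


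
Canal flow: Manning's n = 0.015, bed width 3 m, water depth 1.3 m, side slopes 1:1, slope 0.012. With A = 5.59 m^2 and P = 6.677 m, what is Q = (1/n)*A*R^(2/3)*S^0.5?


R = A/P = 5.59/6.677 = 0.837202
Q = (1/0.015) * 5.59 * 0.837202^(2/3) * 0.012^0.5

36.2631 m^3/s


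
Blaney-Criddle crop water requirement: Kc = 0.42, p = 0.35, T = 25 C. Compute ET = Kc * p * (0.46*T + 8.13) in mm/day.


ET = Kc * p * (0.46*T + 8.13)
ET = 0.42 * 0.35 * (0.46*25 + 8.13)
ET = 0.42 * 0.35 * 19.6300

2.8856 mm/day


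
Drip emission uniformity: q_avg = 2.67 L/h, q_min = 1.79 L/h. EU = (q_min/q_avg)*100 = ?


EU = (q_min/q_avg)*100 = (1.79/2.67)*100 = 67.0412%

67.0412 %


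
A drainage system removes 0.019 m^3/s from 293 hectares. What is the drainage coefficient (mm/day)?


DC = Q * 86400 / (A * 10000) * 1000
DC = 0.019 * 86400 / (293 * 10000) * 1000
DC = 1641600.0000 / 2930000

0.5603 mm/day


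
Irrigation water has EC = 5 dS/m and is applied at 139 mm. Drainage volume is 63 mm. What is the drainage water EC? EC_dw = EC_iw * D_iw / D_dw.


EC_dw = EC_iw * D_iw / D_dw
EC_dw = 5 * 139 / 63
EC_dw = 695 / 63

11.0317 dS/m


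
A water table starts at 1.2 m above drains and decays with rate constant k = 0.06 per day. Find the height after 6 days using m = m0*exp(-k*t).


m = m0 * exp(-k*t)
m = 1.2 * exp(-0.06 * 6)
m = 1.2 * exp(-0.3600)

0.8372 m


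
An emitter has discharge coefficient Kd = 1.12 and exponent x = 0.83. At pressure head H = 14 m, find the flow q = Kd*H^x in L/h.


q = Kd * H^x = 1.12 * 14^0.83 = 1.12 * 8.938945

10.0116 L/h


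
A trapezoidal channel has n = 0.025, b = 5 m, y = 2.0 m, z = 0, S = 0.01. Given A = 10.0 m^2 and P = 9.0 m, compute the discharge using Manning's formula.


R = A/P = 10.0/9.0 = 1.111111
Q = (1/0.025) * 10.0 * 1.111111^(2/3) * 0.01^0.5

42.9106 m^3/s


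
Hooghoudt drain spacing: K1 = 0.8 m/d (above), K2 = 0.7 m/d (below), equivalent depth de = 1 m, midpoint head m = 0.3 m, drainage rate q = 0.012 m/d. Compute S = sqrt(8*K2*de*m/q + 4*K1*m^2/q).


S^2 = 8*K2*de*m/q + 4*K1*m^2/q
S^2 = 8*0.7*1*0.3/0.012 + 4*0.8*0.3^2/0.012
S = sqrt(164.0000)

12.8062 m


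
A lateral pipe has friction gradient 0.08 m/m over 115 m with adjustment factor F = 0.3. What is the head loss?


hf = J * L * F = 0.08 * 115 * 0.3 = 2.7600 m

2.7600 m


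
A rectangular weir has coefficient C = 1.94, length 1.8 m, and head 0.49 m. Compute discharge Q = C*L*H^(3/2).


Q = C * L * H^(3/2) = 1.94 * 1.8 * 0.49^1.5 = 1.94 * 1.8 * 0.343000

1.1978 m^3/s


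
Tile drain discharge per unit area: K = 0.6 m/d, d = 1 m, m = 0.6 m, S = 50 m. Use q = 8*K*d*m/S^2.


q = 8*K*d*m/S^2
q = 8*0.6*1*0.6/50^2
q = 2.8800 / 2500

0.0012 m/d


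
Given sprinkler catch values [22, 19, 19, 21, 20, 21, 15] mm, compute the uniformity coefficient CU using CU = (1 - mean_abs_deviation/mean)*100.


mean = 19.571429 mm
MAD = 1.632653 mm
CU = (1 - 1.632653/19.571429)*100

91.6580 %


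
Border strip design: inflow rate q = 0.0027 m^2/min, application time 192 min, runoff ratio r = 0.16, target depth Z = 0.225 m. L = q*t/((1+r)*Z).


L = q*t/((1+r)*Z)
L = 0.0027*192/((1+0.16)*0.225)
L = 0.5184/0.261

1.9862 m


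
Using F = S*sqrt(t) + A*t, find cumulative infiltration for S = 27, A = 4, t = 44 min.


F = S*sqrt(t) + A*t
F = 27*sqrt(44) + 4*44
F = 27*6.633250 + 176

355.0978 mm


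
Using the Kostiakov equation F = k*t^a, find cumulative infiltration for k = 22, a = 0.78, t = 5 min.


F = k * t^a = 22 * 5^0.78
F = 22 * 3.509107

77.2004 mm


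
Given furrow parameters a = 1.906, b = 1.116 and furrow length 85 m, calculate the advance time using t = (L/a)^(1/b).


t = (L/a)^(1/b)
t = (85/1.906)^(1/1.116)
t = 44.596013^(1/1.116)

30.0513 min


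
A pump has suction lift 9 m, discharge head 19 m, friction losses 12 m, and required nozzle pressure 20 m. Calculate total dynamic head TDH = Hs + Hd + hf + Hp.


TDH = Hs + Hd + hf + Hp = 9 + 19 + 12 + 20 = 60

60 m


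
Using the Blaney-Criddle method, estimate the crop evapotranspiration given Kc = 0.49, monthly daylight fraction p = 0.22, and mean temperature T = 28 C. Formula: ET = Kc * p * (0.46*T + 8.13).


ET = Kc * p * (0.46*T + 8.13)
ET = 0.49 * 0.22 * (0.46*28 + 8.13)
ET = 0.49 * 0.22 * 21.0100

2.2649 mm/day


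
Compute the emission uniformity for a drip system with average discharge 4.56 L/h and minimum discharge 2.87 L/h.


EU = (q_min/q_avg)*100 = (2.87/4.56)*100 = 62.9386%

62.9386 %


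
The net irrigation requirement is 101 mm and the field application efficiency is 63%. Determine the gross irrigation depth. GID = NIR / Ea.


Ea = 63% = 0.63
GID = NIR / Ea = 101 / 0.63 = 160.3175 mm

160.3175 mm


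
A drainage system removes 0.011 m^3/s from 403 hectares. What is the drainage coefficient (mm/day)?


DC = Q * 86400 / (A * 10000) * 1000
DC = 0.011 * 86400 / (403 * 10000) * 1000
DC = 950400.0000 / 4030000

0.2358 mm/day


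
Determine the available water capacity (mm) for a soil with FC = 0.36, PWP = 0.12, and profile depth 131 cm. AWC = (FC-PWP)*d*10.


AWC = (FC - PWP) * d * 10
AWC = (0.36 - 0.12) * 131 * 10
AWC = 0.2400 * 131 * 10

314.4000 mm


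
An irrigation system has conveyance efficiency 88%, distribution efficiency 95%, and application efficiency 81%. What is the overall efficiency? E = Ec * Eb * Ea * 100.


Ec = 0.88, Eb = 0.95, Ea = 0.81
E = 0.88 * 0.95 * 0.81 * 100 = 67.7160%

67.7160 %


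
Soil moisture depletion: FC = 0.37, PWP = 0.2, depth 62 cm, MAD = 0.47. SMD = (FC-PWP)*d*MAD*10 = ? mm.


SMD = (FC - PWP) * d * MAD * 10
SMD = (0.37 - 0.2) * 62 * 0.47 * 10
SMD = 0.1700 * 62 * 0.47 * 10

49.5380 mm


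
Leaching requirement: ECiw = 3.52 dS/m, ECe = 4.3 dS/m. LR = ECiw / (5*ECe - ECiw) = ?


LR = ECiw / (5*ECe - ECiw)
LR = 3.52 / (5*4.3 - 3.52)
LR = 3.52 / 17.9800

0.1958


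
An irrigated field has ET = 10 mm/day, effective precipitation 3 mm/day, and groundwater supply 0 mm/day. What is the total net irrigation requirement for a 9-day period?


Daily deficit = ET - Pe - GW = 10 - 3 - 0 = 7 mm/day
NIR = 7 * 9 = 63 mm

63.0000 mm


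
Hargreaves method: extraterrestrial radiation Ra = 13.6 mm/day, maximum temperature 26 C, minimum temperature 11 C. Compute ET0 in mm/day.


Tmean = (Tmax + Tmin)/2 = (26 + 11)/2 = 18.5
ET0 = 0.0023 * 13.6 * (18.5 + 17.8) * sqrt(26 - 11)
ET0 = 0.0023 * 13.6 * 36.3 * 3.872983

4.3976 mm/day


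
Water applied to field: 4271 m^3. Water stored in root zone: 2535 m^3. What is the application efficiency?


Ea = V_root / V_field * 100 = 2535 / 4271 * 100 = 59.3538%

59.3538 %


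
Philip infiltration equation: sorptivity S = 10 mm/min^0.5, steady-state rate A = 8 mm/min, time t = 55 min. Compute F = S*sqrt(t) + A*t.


F = S*sqrt(t) + A*t
F = 10*sqrt(55) + 8*55
F = 10*7.416198 + 440

514.1620 mm


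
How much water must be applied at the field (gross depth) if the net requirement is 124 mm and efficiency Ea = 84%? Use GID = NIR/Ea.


Ea = 84% = 0.84
GID = NIR / Ea = 124 / 0.84 = 147.6190 mm

147.6190 mm


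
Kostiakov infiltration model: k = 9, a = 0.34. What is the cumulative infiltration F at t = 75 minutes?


F = k * t^a = 9 * 75^0.34
F = 9 * 4.340311

39.0628 mm


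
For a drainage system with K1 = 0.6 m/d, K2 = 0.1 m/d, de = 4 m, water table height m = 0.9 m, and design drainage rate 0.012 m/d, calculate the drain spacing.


S^2 = 8*K2*de*m/q + 4*K1*m^2/q
S^2 = 8*0.1*4*0.9/0.012 + 4*0.6*0.9^2/0.012
S = sqrt(402.0000)

20.0499 m


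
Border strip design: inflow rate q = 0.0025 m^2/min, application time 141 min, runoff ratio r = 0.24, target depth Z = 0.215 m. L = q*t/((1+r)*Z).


L = q*t/((1+r)*Z)
L = 0.0025*141/((1+0.24)*0.215)
L = 0.3525/0.2666

1.3222 m


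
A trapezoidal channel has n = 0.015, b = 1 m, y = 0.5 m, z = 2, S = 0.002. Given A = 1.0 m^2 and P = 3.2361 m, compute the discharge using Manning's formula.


R = A/P = 1.0/3.2361 = 0.309014
Q = (1/0.015) * 1.0 * 0.309014^(2/3) * 0.002^0.5

1.3627 m^3/s


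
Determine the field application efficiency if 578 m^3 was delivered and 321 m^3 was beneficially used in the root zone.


Ea = V_root / V_field * 100 = 321 / 578 * 100 = 55.5363%

55.5363 %


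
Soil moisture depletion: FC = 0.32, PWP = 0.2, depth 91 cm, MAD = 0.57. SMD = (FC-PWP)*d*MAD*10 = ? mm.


SMD = (FC - PWP) * d * MAD * 10
SMD = (0.32 - 0.2) * 91 * 0.57 * 10
SMD = 0.1200 * 91 * 0.57 * 10

62.2440 mm


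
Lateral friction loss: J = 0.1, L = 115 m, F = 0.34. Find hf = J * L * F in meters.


hf = J * L * F = 0.1 * 115 * 0.34 = 3.9100 m

3.9100 m


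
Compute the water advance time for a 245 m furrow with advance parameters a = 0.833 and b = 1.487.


t = (L/a)^(1/b)
t = (245/0.833)^(1/1.487)
t = 294.117647^(1/1.487)

45.7160 min


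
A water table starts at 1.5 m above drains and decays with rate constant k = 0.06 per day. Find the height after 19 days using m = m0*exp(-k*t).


m = m0 * exp(-k*t)
m = 1.5 * exp(-0.06 * 19)
m = 1.5 * exp(-1.1400)

0.4797 m


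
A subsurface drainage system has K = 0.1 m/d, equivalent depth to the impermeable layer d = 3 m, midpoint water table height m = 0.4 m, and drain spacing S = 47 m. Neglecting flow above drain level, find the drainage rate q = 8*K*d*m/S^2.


q = 8*K*d*m/S^2
q = 8*0.1*3*0.4/47^2
q = 0.9600 / 2209

4.3459e-04 m/d


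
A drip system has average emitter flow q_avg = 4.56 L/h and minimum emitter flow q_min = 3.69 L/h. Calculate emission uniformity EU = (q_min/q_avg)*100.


EU = (q_min/q_avg)*100 = (3.69/4.56)*100 = 80.9211%

80.9211 %


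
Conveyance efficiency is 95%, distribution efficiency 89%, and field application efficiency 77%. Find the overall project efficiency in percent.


Ec = 0.95, Eb = 0.89, Ea = 0.77
E = 0.95 * 0.89 * 0.77 * 100 = 65.1035%

65.1035 %


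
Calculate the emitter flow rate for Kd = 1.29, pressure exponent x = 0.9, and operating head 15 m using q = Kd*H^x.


q = Kd * H^x = 1.29 * 15^0.9 = 1.29 * 11.441478

14.7595 L/h


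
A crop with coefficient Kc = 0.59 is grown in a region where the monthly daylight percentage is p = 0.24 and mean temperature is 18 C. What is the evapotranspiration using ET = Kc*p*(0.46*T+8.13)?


ET = Kc * p * (0.46*T + 8.13)
ET = 0.59 * 0.24 * (0.46*18 + 8.13)
ET = 0.59 * 0.24 * 16.4100

2.3237 mm/day


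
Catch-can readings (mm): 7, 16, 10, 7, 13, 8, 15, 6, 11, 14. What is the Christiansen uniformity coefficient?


mean = 10.700000 mm
MAD = 3.100000 mm
CU = (1 - 3.100000/10.700000)*100

71.0280 %


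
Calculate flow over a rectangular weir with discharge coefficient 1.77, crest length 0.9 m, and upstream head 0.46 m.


Q = C * L * H^(3/2) = 1.77 * 0.9 * 0.46^1.5 = 1.77 * 0.9 * 0.311987

0.4970 m^3/s


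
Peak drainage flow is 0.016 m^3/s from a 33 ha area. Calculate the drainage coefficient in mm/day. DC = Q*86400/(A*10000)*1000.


DC = Q * 86400 / (A * 10000) * 1000
DC = 0.016 * 86400 / (33 * 10000) * 1000
DC = 1382400.0000 / 330000

4.1891 mm/day


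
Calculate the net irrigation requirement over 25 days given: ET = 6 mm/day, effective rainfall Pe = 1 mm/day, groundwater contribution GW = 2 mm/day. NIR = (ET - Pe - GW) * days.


Daily deficit = ET - Pe - GW = 6 - 1 - 2 = 3 mm/day
NIR = 3 * 25 = 75 mm

75.0000 mm


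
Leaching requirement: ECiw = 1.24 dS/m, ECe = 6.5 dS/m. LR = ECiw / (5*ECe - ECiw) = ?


LR = ECiw / (5*ECe - ECiw)
LR = 1.24 / (5*6.5 - 1.24)
LR = 1.24 / 31.2600

0.0397


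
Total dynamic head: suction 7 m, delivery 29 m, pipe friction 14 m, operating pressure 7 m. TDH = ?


TDH = Hs + Hd + hf + Hp = 7 + 29 + 14 + 7 = 57

57 m


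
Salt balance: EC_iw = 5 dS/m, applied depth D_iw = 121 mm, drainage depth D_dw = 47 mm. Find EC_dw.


EC_dw = EC_iw * D_iw / D_dw
EC_dw = 5 * 121 / 47
EC_dw = 605 / 47

12.8723 dS/m


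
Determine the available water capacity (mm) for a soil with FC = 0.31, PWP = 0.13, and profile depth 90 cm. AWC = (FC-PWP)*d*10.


AWC = (FC - PWP) * d * 10
AWC = (0.31 - 0.13) * 90 * 10
AWC = 0.1800 * 90 * 10

162.0000 mm


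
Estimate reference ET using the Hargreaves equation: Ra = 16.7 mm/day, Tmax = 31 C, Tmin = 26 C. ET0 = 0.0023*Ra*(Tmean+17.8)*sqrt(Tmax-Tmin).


Tmean = (Tmax + Tmin)/2 = (31 + 26)/2 = 28.5
ET0 = 0.0023 * 16.7 * (28.5 + 17.8) * sqrt(31 - 26)
ET0 = 0.0023 * 16.7 * 46.3 * 2.236068

3.9766 mm/day


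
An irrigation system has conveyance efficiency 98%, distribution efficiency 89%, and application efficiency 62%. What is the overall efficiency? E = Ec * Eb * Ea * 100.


Ec = 0.98, Eb = 0.89, Ea = 0.62
E = 0.98 * 0.89 * 0.62 * 100 = 54.0764%

54.0764 %


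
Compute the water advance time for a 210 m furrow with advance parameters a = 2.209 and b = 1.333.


t = (L/a)^(1/b)
t = (210/2.209)^(1/1.333)
t = 95.065641^(1/1.333)

30.4711 min


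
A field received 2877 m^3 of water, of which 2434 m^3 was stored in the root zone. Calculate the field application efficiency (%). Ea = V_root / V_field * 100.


Ea = V_root / V_field * 100 = 2434 / 2877 * 100 = 84.6020%

84.6020 %


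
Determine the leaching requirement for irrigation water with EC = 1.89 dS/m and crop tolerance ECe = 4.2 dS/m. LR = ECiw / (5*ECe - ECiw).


LR = ECiw / (5*ECe - ECiw)
LR = 1.89 / (5*4.2 - 1.89)
LR = 1.89 / 19.1100

0.0989


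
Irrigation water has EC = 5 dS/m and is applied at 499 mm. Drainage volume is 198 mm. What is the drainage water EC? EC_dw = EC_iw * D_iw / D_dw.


EC_dw = EC_iw * D_iw / D_dw
EC_dw = 5 * 499 / 198
EC_dw = 2495 / 198

12.6010 dS/m


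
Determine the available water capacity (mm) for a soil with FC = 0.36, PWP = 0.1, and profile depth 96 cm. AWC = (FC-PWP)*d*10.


AWC = (FC - PWP) * d * 10
AWC = (0.36 - 0.1) * 96 * 10
AWC = 0.2600 * 96 * 10

249.6000 mm


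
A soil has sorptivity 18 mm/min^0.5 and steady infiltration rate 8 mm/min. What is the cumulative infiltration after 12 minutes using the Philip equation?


F = S*sqrt(t) + A*t
F = 18*sqrt(12) + 8*12
F = 18*3.464102 + 96

158.3538 mm


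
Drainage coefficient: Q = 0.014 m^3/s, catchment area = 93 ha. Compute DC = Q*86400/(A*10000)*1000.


DC = Q * 86400 / (A * 10000) * 1000
DC = 0.014 * 86400 / (93 * 10000) * 1000
DC = 1209600.0000 / 930000

1.3006 mm/day


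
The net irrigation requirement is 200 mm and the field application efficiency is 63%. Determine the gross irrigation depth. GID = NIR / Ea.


Ea = 63% = 0.63
GID = NIR / Ea = 200 / 0.63 = 317.4603 mm

317.4603 mm


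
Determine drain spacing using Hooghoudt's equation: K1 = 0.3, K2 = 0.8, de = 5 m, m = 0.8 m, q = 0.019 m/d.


S^2 = 8*K2*de*m/q + 4*K1*m^2/q
S^2 = 8*0.8*5*0.8/0.019 + 4*0.3*0.8^2/0.019
S = sqrt(1387.7895)

37.2530 m


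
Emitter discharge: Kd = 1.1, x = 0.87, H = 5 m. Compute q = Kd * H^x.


q = Kd * H^x = 1.1 * 5^0.87 = 1.1 * 4.056056

4.4617 L/h


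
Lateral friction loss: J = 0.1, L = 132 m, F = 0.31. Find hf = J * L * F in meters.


hf = J * L * F = 0.1 * 132 * 0.31 = 4.0920 m

4.0920 m


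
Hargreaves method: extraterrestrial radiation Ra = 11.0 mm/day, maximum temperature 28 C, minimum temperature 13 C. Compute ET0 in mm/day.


Tmean = (Tmax + Tmin)/2 = (28 + 13)/2 = 20.5
ET0 = 0.0023 * 11.0 * (20.5 + 17.8) * sqrt(28 - 13)
ET0 = 0.0023 * 11.0 * 38.3 * 3.872983

3.7529 mm/day


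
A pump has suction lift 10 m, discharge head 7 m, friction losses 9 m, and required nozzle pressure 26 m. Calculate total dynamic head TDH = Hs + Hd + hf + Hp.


TDH = Hs + Hd + hf + Hp = 10 + 7 + 9 + 26 = 52

52 m


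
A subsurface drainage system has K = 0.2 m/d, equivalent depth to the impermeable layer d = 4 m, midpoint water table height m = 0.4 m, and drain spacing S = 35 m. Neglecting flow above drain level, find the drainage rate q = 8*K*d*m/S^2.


q = 8*K*d*m/S^2
q = 8*0.2*4*0.4/35^2
q = 2.5600 / 1225

0.0021 m/d


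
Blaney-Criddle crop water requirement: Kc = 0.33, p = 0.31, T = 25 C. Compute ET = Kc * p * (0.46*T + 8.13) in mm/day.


ET = Kc * p * (0.46*T + 8.13)
ET = 0.33 * 0.31 * (0.46*25 + 8.13)
ET = 0.33 * 0.31 * 19.6300

2.0081 mm/day


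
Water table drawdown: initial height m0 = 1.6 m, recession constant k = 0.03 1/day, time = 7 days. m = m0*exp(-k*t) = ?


m = m0 * exp(-k*t)
m = 1.6 * exp(-0.03 * 7)
m = 1.6 * exp(-0.2100)

1.2969 m


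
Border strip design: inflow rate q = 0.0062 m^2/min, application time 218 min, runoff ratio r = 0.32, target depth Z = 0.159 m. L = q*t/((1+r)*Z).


L = q*t/((1+r)*Z)
L = 0.0062*218/((1+0.32)*0.159)
L = 1.3516/0.20988

6.4399 m


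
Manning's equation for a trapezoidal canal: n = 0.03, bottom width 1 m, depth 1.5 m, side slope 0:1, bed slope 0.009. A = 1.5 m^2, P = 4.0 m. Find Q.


R = A/P = 1.5/4.0 = 0.375000
Q = (1/0.03) * 1.5 * 0.375000^(2/3) * 0.009^0.5

2.4667 m^3/s


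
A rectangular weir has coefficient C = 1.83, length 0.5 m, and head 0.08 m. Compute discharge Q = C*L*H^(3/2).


Q = C * L * H^(3/2) = 1.83 * 0.5 * 0.08^1.5 = 1.83 * 0.5 * 0.022627

0.0207 m^3/s


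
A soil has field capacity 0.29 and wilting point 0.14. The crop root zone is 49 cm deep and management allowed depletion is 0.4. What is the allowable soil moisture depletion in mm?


SMD = (FC - PWP) * d * MAD * 10
SMD = (0.29 - 0.14) * 49 * 0.4 * 10
SMD = 0.1500 * 49 * 0.4 * 10

29.4000 mm


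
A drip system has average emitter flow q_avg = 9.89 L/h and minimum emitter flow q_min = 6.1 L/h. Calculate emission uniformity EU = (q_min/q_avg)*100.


EU = (q_min/q_avg)*100 = (6.1/9.89)*100 = 61.6785%

61.6785 %


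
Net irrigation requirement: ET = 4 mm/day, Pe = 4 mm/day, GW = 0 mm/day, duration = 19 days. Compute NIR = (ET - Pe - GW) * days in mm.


Daily deficit = ET - Pe - GW = 4 - 4 - 0 = 0 mm/day
NIR = 0 * 19 = 0 mm

0 mm


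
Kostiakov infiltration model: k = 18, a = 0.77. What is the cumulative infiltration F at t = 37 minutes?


F = k * t^a = 18 * 37^0.77
F = 18 * 16.125579

290.2604 mm


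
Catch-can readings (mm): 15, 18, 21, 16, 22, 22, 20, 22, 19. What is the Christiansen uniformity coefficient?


mean = 19.444444 mm
MAD = 2.172840 mm
CU = (1 - 2.172840/19.444444)*100

88.8254 %


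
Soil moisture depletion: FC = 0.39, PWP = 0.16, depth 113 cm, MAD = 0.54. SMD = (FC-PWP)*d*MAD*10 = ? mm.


SMD = (FC - PWP) * d * MAD * 10
SMD = (0.39 - 0.16) * 113 * 0.54 * 10
SMD = 0.2300 * 113 * 0.54 * 10

140.3460 mm


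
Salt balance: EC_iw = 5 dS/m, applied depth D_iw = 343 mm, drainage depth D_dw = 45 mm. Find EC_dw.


EC_dw = EC_iw * D_iw / D_dw
EC_dw = 5 * 343 / 45
EC_dw = 1715 / 45

38.1111 dS/m


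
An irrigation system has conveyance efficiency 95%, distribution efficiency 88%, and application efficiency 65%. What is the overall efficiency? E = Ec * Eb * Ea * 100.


Ec = 0.95, Eb = 0.88, Ea = 0.65
E = 0.95 * 0.88 * 0.65 * 100 = 54.3400%

54.3400 %


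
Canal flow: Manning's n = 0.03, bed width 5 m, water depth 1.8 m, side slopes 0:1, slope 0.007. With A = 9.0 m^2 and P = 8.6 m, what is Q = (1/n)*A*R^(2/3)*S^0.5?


R = A/P = 9.0/8.6 = 1.046512
Q = (1/0.03) * 9.0 * 1.046512^(2/3) * 0.007^0.5

25.8722 m^3/s


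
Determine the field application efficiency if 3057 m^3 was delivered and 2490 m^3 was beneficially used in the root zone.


Ea = V_root / V_field * 100 = 2490 / 3057 * 100 = 81.4524%

81.4524 %


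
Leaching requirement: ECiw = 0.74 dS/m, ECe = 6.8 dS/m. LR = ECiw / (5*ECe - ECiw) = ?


LR = ECiw / (5*ECe - ECiw)
LR = 0.74 / (5*6.8 - 0.74)
LR = 0.74 / 33.2600

0.0222


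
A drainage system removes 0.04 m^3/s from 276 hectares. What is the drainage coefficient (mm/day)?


DC = Q * 86400 / (A * 10000) * 1000
DC = 0.04 * 86400 / (276 * 10000) * 1000
DC = 3456000.0000 / 2760000

1.2522 mm/day


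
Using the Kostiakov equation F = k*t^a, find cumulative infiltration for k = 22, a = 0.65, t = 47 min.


F = k * t^a = 22 * 47^0.65
F = 22 * 12.214160

268.7115 mm


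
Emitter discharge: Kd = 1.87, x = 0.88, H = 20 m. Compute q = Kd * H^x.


q = Kd * H^x = 1.87 * 20^0.88 = 1.87 * 13.960674

26.1065 L/h


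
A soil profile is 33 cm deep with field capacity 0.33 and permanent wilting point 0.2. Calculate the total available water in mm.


AWC = (FC - PWP) * d * 10
AWC = (0.33 - 0.2) * 33 * 10
AWC = 0.1300 * 33 * 10

42.9000 mm


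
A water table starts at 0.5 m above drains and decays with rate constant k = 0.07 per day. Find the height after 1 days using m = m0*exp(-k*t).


m = m0 * exp(-k*t)
m = 0.5 * exp(-0.07 * 1)
m = 0.5 * exp(-0.0700)

0.4662 m


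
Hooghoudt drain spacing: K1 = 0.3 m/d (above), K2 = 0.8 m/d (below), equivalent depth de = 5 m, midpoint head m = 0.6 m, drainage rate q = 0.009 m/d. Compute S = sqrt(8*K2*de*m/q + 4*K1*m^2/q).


S^2 = 8*K2*de*m/q + 4*K1*m^2/q
S^2 = 8*0.8*5*0.6/0.009 + 4*0.3*0.6^2/0.009
S = sqrt(2181.3333)

46.7047 m


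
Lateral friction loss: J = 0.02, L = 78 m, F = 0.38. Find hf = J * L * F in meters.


hf = J * L * F = 0.02 * 78 * 0.38 = 0.5928 m

0.5928 m


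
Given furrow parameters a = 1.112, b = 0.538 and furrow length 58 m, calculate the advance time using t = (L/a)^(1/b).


t = (L/a)^(1/b)
t = (58/1.112)^(1/0.538)
t = 52.158273^(1/0.538)

1556.1468 min


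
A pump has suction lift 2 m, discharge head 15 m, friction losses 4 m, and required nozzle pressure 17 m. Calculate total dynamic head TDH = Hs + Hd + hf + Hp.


TDH = Hs + Hd + hf + Hp = 2 + 15 + 4 + 17 = 38

38 m


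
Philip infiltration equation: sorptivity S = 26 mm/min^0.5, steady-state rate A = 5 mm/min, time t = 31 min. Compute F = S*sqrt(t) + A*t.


F = S*sqrt(t) + A*t
F = 26*sqrt(31) + 5*31
F = 26*5.567764 + 155

299.7619 mm


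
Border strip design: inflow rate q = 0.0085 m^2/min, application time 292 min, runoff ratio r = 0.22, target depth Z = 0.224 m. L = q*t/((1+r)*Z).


L = q*t/((1+r)*Z)
L = 0.0085*292/((1+0.22)*0.224)
L = 2.482/0.27328

9.0823 m


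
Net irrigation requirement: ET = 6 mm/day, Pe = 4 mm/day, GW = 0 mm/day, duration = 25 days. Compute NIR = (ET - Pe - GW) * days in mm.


Daily deficit = ET - Pe - GW = 6 - 4 - 0 = 2 mm/day
NIR = 2 * 25 = 50 mm

50.0000 mm


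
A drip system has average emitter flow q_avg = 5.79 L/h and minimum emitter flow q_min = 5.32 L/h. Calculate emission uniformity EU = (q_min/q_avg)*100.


EU = (q_min/q_avg)*100 = (5.32/5.79)*100 = 91.8826%

91.8826 %


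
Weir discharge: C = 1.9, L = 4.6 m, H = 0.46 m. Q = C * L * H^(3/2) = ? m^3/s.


Q = C * L * H^(3/2) = 1.9 * 4.6 * 0.46^1.5 = 1.9 * 4.6 * 0.311987

2.7268 m^3/s


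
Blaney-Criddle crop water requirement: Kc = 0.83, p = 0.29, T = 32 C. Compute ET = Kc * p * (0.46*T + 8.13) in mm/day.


ET = Kc * p * (0.46*T + 8.13)
ET = 0.83 * 0.29 * (0.46*32 + 8.13)
ET = 0.83 * 0.29 * 22.8500

5.5000 mm/day


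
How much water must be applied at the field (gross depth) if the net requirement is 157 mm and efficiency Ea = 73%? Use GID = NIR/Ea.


Ea = 73% = 0.73
GID = NIR / Ea = 157 / 0.73 = 215.0685 mm

215.0685 mm


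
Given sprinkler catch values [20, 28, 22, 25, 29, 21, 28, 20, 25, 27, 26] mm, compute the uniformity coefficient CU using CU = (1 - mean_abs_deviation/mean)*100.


mean = 24.636364 mm
MAD = 2.826446 mm
CU = (1 - 2.826446/24.636364)*100

88.5273 %


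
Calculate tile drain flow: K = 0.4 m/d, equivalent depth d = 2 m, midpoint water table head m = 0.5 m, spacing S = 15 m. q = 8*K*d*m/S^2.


q = 8*K*d*m/S^2
q = 8*0.4*2*0.5/15^2
q = 3.2000 / 225

0.0142 m/d


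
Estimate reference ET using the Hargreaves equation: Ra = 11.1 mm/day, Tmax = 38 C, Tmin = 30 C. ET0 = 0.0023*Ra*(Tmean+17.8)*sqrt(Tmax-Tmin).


Tmean = (Tmax + Tmin)/2 = (38 + 30)/2 = 34.0
ET0 = 0.0023 * 11.1 * (34.0 + 17.8) * sqrt(38 - 30)
ET0 = 0.0023 * 11.1 * 51.8 * 2.828427

3.7405 mm/day


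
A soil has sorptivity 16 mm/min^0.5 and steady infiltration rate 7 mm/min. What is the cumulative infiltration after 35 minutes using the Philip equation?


F = S*sqrt(t) + A*t
F = 16*sqrt(35) + 7*35
F = 16*5.916080 + 245

339.6573 mm


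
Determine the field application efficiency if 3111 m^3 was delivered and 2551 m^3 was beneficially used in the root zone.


Ea = V_root / V_field * 100 = 2551 / 3111 * 100 = 81.9994%

81.9994 %


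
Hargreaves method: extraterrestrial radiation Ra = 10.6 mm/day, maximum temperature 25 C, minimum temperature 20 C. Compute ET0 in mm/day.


Tmean = (Tmax + Tmin)/2 = (25 + 20)/2 = 22.5
ET0 = 0.0023 * 10.6 * (22.5 + 17.8) * sqrt(25 - 20)
ET0 = 0.0023 * 10.6 * 40.3 * 2.236068

2.1970 mm/day


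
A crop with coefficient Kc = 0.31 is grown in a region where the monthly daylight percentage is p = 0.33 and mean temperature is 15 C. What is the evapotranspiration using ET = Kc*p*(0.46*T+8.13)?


ET = Kc * p * (0.46*T + 8.13)
ET = 0.31 * 0.33 * (0.46*15 + 8.13)
ET = 0.31 * 0.33 * 15.0300

1.5376 mm/day


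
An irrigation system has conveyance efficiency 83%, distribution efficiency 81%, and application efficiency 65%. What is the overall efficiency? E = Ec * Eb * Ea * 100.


Ec = 0.83, Eb = 0.81, Ea = 0.65
E = 0.83 * 0.81 * 0.65 * 100 = 43.6995%

43.6995 %


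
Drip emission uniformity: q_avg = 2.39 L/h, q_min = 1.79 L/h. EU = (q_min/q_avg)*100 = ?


EU = (q_min/q_avg)*100 = (1.79/2.39)*100 = 74.8954%

74.8954 %


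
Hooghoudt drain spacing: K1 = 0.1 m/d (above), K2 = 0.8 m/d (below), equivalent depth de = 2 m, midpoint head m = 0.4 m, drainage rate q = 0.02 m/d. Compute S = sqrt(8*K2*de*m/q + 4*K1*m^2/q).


S^2 = 8*K2*de*m/q + 4*K1*m^2/q
S^2 = 8*0.8*2*0.4/0.02 + 4*0.1*0.4^2/0.02
S = sqrt(259.2000)

16.0997 m


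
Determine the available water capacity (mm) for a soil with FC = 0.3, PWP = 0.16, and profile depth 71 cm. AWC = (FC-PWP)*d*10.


AWC = (FC - PWP) * d * 10
AWC = (0.3 - 0.16) * 71 * 10
AWC = 0.1400 * 71 * 10

99.4000 mm


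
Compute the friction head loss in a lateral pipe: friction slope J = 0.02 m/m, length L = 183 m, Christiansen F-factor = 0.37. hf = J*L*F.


hf = J * L * F = 0.02 * 183 * 0.37 = 1.3542 m

1.3542 m


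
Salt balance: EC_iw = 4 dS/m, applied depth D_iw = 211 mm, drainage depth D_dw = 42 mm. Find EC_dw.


EC_dw = EC_iw * D_iw / D_dw
EC_dw = 4 * 211 / 42
EC_dw = 844 / 42

20.0952 dS/m


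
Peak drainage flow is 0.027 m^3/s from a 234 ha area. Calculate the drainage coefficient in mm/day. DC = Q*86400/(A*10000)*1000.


DC = Q * 86400 / (A * 10000) * 1000
DC = 0.027 * 86400 / (234 * 10000) * 1000
DC = 2332800.0000 / 2340000

0.9969 mm/day


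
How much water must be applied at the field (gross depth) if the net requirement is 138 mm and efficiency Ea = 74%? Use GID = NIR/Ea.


Ea = 74% = 0.74
GID = NIR / Ea = 138 / 0.74 = 186.4865 mm

186.4865 mm


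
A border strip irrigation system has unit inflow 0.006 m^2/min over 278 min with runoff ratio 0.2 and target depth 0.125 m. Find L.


L = q*t/((1+r)*Z)
L = 0.006*278/((1+0.2)*0.125)
L = 1.668/0.15

11.1200 m


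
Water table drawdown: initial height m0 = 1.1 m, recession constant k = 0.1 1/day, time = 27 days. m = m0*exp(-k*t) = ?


m = m0 * exp(-k*t)
m = 1.1 * exp(-0.1 * 27)
m = 1.1 * exp(-2.7000)

0.0739 m


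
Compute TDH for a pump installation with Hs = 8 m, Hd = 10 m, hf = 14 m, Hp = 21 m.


TDH = Hs + Hd + hf + Hp = 8 + 10 + 14 + 21 = 53

53 m


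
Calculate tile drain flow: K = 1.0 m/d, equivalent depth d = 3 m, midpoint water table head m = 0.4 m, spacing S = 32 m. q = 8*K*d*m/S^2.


q = 8*K*d*m/S^2
q = 8*1.0*3*0.4/32^2
q = 9.6000 / 1024

0.0094 m/d


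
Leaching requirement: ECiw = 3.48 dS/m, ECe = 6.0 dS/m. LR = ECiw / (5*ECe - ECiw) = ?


LR = ECiw / (5*ECe - ECiw)
LR = 3.48 / (5*6.0 - 3.48)
LR = 3.48 / 26.5200

0.1312


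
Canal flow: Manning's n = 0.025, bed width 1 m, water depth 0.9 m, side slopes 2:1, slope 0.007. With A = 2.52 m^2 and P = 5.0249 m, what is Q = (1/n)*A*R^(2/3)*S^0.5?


R = A/P = 2.52/5.0249 = 0.501503
Q = (1/0.025) * 2.52 * 0.501503^(2/3) * 0.007^0.5

5.3234 m^3/s


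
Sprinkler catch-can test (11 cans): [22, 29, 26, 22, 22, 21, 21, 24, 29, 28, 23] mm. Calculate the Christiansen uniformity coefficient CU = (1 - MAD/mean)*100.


mean = 24.272727 mm
MAD = 2.710744 mm
CU = (1 - 2.710744/24.272727)*100

88.8321 %


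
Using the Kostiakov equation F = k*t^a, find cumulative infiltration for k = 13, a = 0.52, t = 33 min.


F = k * t^a = 13 * 33^0.52
F = 13 * 6.160660

80.0886 mm


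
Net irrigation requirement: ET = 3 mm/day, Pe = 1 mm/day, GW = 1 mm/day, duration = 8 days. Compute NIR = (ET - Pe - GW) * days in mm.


Daily deficit = ET - Pe - GW = 3 - 1 - 1 = 1 mm/day
NIR = 1 * 8 = 8 mm

8.0000 mm


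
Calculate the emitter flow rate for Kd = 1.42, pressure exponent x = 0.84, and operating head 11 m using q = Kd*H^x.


q = Kd * H^x = 1.42 * 11^0.84 = 1.42 * 7.494969

10.6429 L/h


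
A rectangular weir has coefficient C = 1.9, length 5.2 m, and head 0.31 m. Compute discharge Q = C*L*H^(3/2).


Q = C * L * H^(3/2) = 1.9 * 5.2 * 0.31^1.5 = 1.9 * 5.2 * 0.172601

1.7053 m^3/s


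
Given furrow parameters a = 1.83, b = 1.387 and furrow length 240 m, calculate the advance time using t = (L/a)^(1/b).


t = (L/a)^(1/b)
t = (240/1.83)^(1/1.387)
t = 131.147541^(1/1.387)

33.6406 min


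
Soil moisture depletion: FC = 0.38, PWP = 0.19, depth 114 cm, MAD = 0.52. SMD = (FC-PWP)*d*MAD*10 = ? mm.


SMD = (FC - PWP) * d * MAD * 10
SMD = (0.38 - 0.19) * 114 * 0.52 * 10
SMD = 0.1900 * 114 * 0.52 * 10

112.6320 mm


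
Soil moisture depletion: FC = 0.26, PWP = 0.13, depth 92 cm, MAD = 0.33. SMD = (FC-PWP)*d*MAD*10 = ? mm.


SMD = (FC - PWP) * d * MAD * 10
SMD = (0.26 - 0.13) * 92 * 0.33 * 10
SMD = 0.1300 * 92 * 0.33 * 10

39.4680 mm


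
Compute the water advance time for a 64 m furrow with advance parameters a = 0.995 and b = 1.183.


t = (L/a)^(1/b)
t = (64/0.995)^(1/1.183)
t = 64.321608^(1/1.183)

33.7769 min


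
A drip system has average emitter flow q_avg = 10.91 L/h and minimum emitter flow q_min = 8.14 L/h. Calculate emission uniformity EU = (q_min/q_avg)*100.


EU = (q_min/q_avg)*100 = (8.14/10.91)*100 = 74.6104%

74.6104 %


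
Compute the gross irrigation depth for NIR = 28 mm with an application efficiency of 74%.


Ea = 74% = 0.74
GID = NIR / Ea = 28 / 0.74 = 37.8378 mm

37.8378 mm


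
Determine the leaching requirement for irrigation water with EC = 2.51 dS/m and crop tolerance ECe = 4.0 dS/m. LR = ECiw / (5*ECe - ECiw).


LR = ECiw / (5*ECe - ECiw)
LR = 2.51 / (5*4.0 - 2.51)
LR = 2.51 / 17.4900

0.1435


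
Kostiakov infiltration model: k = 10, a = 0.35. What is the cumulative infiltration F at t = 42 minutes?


F = k * t^a = 10 * 42^0.35
F = 10 * 3.699451

36.9945 mm


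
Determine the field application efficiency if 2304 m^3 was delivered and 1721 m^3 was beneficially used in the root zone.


Ea = V_root / V_field * 100 = 1721 / 2304 * 100 = 74.6962%

74.6962 %


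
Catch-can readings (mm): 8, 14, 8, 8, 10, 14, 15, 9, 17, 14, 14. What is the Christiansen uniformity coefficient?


mean = 11.909091 mm
MAD = 3.008264 mm
CU = (1 - 3.008264/11.909091)*100

74.7398 %


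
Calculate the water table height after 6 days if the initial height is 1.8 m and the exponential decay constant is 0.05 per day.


m = m0 * exp(-k*t)
m = 1.8 * exp(-0.05 * 6)
m = 1.8 * exp(-0.3000)

1.3335 m


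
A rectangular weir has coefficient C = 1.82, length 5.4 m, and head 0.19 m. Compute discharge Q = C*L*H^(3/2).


Q = C * L * H^(3/2) = 1.82 * 5.4 * 0.19^1.5 = 1.82 * 5.4 * 0.082819

0.8139 m^3/s


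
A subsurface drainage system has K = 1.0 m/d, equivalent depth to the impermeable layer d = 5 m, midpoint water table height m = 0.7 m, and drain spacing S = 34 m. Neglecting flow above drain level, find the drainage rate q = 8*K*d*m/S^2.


q = 8*K*d*m/S^2
q = 8*1.0*5*0.7/34^2
q = 28.0000 / 1156

0.0242 m/d


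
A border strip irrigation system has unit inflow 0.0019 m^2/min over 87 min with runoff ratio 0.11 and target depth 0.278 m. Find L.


L = q*t/((1+r)*Z)
L = 0.0019*87/((1+0.11)*0.278)
L = 0.1653/0.30858

0.5357 m


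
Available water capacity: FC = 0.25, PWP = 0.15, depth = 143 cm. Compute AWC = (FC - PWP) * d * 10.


AWC = (FC - PWP) * d * 10
AWC = (0.25 - 0.15) * 143 * 10
AWC = 0.1000 * 143 * 10

143.0000 mm


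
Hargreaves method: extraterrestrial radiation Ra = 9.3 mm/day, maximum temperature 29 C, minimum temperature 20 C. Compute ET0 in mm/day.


Tmean = (Tmax + Tmin)/2 = (29 + 20)/2 = 24.5
ET0 = 0.0023 * 9.3 * (24.5 + 17.8) * sqrt(29 - 20)
ET0 = 0.0023 * 9.3 * 42.3 * 3.000000

2.7144 mm/day


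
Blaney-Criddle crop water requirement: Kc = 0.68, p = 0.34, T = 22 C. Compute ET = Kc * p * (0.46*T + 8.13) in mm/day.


ET = Kc * p * (0.46*T + 8.13)
ET = 0.68 * 0.34 * (0.46*22 + 8.13)
ET = 0.68 * 0.34 * 18.2500

4.2194 mm/day


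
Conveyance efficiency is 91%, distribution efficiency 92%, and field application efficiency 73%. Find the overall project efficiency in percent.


Ec = 0.91, Eb = 0.92, Ea = 0.73
E = 0.91 * 0.92 * 0.73 * 100 = 61.1156%

61.1156 %


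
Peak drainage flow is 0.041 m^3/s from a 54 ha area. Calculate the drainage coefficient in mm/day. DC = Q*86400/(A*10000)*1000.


DC = Q * 86400 / (A * 10000) * 1000
DC = 0.041 * 86400 / (54 * 10000) * 1000
DC = 3542400.0000 / 540000

6.5600 mm/day


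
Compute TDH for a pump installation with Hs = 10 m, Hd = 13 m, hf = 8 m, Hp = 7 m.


TDH = Hs + Hd + hf + Hp = 10 + 13 + 8 + 7 = 38

38 m


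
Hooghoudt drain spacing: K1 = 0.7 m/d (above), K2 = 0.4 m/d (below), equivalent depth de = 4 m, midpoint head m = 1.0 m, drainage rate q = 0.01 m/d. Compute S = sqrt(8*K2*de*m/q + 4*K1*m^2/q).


S^2 = 8*K2*de*m/q + 4*K1*m^2/q
S^2 = 8*0.4*4*1.0/0.01 + 4*0.7*1.0^2/0.01
S = sqrt(1560.0000)

39.4968 m


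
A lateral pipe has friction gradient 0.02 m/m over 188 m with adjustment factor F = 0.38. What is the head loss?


hf = J * L * F = 0.02 * 188 * 0.38 = 1.4288 m

1.4288 m


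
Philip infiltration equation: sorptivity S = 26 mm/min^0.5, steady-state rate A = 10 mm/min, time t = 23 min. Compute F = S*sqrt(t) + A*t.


F = S*sqrt(t) + A*t
F = 26*sqrt(23) + 10*23
F = 26*4.795832 + 230

354.6916 mm


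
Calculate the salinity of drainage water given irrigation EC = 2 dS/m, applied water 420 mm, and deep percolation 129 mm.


EC_dw = EC_iw * D_iw / D_dw
EC_dw = 2 * 420 / 129
EC_dw = 840 / 129

6.5116 dS/m


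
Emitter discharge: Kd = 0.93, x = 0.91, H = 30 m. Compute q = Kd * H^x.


q = Kd * H^x = 0.93 * 30^0.91 = 0.93 * 22.089218

20.5430 L/h


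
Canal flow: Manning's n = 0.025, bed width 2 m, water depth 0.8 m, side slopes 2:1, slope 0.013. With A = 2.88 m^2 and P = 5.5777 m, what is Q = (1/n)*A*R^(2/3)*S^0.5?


R = A/P = 2.88/5.5777 = 0.516342
Q = (1/0.025) * 2.88 * 0.516342^(2/3) * 0.013^0.5

8.4537 m^3/s


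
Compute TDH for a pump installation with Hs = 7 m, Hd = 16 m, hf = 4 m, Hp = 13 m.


TDH = Hs + Hd + hf + Hp = 7 + 16 + 4 + 13 = 40

40 m


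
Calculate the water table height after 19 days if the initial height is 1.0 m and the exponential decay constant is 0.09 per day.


m = m0 * exp(-k*t)
m = 1.0 * exp(-0.09 * 19)
m = 1.0 * exp(-1.7100)

0.1809 m


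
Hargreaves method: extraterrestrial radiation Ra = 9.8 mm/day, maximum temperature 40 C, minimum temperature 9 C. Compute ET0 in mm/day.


Tmean = (Tmax + Tmin)/2 = (40 + 9)/2 = 24.5
ET0 = 0.0023 * 9.8 * (24.5 + 17.8) * sqrt(40 - 9)
ET0 = 0.0023 * 9.8 * 42.3 * 5.567764

5.3085 mm/day


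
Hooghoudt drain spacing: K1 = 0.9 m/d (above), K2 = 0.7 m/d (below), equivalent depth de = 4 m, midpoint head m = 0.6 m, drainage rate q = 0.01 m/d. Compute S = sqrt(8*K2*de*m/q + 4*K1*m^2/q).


S^2 = 8*K2*de*m/q + 4*K1*m^2/q
S^2 = 8*0.7*4*0.6/0.01 + 4*0.9*0.6^2/0.01
S = sqrt(1473.6000)

38.3875 m


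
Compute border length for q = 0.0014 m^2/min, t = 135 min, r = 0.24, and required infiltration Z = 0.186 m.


L = q*t/((1+r)*Z)
L = 0.0014*135/((1+0.24)*0.186)
L = 0.189/0.23064

0.8195 m


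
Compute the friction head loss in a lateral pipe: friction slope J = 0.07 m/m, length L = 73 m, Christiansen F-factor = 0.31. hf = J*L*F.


hf = J * L * F = 0.07 * 73 * 0.31 = 1.5841 m

1.5841 m
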